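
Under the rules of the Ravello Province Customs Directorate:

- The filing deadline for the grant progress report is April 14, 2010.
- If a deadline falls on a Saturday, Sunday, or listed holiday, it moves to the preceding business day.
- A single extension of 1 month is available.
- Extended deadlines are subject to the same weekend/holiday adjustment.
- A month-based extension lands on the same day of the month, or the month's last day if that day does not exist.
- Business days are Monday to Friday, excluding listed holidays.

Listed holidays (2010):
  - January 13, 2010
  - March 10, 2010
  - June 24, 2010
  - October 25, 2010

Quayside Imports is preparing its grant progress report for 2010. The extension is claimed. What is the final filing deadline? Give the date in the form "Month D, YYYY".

The statutory due date is April 14, 2010.
April 14, 2010 (Wednesday) is already a business day.
Add 1 month to April 14, 2010: May 14, 2010.
Since May 14, 2010 is a Friday and not a holiday, the date is unchanged.
The final due date is May 14, 2010.

May 14, 2010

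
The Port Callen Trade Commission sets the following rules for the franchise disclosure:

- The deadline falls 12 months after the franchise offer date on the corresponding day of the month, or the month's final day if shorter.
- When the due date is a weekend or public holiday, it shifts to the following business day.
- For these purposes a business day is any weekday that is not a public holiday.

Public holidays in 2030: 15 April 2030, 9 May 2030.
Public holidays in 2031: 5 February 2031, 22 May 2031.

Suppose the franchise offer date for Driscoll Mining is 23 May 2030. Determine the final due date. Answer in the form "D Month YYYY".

23 May 2031

12 months from 23 May 2030 is 23 May 2031.
23 May 2031 is a Friday and not a listed holiday, so it stands.
The final due date is 23 May 2031.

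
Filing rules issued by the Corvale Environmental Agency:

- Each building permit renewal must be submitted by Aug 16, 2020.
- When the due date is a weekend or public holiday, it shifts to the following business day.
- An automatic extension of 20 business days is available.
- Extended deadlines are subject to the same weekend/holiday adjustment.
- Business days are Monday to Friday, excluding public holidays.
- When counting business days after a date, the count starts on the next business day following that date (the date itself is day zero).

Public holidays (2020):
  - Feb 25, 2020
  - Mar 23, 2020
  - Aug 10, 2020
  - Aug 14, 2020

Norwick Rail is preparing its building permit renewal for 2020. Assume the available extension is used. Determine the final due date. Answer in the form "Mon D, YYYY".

Sep 14, 2020

The stated deadline is Aug 16, 2020.
Aug 16, 2020 is a Sunday; the next business day is Aug 17, 2020 (Monday).
The 20-business-day extension runs from Aug 17, 2020 to Sep 14, 2020.
Sep 14, 2020 (Monday) is already a business day.
So the filing is due Sep 14, 2020.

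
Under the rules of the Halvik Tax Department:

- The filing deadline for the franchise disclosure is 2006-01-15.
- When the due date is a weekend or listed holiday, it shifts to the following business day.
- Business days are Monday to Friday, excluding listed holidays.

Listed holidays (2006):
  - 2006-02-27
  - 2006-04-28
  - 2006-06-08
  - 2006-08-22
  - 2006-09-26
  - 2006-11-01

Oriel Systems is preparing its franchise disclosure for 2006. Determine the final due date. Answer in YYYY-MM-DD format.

2006-01-16

The statutory due date is 2006-01-15.
2006-01-15 falls on a Sunday. Rolling to the next business day gives 2006-01-16, a Monday.
So the filing is due 2006-01-16.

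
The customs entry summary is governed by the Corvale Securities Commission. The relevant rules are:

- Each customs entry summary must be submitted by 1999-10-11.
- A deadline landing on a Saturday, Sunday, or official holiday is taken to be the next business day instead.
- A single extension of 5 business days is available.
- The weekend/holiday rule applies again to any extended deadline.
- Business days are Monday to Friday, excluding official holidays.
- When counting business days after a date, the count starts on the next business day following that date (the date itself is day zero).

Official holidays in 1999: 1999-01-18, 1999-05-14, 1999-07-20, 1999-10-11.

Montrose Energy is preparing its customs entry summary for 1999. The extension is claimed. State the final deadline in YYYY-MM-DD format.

1999-10-19

Start from the fixed due date, 1999-10-11.
1999-10-11 falls on a listed holiday. Rolling to the next business day gives 1999-10-12, a Tuesday.
Applying the 5-business-day extension: 5 business days after 1999-10-12 is 1999-10-19.
1999-10-19 is a Tuesday and not a listed holiday, so it stands.
The final due date is 1999-10-19.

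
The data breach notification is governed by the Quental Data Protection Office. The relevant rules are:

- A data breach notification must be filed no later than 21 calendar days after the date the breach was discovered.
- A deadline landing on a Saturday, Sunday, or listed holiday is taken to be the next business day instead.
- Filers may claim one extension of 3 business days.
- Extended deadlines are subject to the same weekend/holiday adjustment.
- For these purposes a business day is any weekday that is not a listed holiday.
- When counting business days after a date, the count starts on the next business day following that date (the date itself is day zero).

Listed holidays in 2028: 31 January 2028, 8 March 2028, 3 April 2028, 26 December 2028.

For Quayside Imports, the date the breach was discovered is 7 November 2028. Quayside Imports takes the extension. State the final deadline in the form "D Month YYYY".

1 December 2028

From 7 November 2028, 21 calendar days later is 28 November 2028.
28 November 2028 falls on a Tuesday, which is a business day, so no adjustment is needed.
The 3-business-day extension runs from 28 November 2028 to 1 December 2028.
1 December 2028 is a Friday and not a listed holiday, so it stands.
So the filing is due 1 December 2028.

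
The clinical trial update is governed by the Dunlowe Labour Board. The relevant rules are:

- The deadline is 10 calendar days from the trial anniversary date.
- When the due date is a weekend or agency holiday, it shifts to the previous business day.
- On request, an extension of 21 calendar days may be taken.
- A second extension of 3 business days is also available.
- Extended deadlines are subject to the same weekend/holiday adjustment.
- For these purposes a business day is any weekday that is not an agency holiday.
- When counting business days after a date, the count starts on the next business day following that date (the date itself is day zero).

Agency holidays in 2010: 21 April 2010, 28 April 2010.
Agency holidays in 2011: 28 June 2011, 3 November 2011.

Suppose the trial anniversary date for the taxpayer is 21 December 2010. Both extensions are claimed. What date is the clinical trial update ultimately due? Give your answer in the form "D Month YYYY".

26 January 2011

From 21 December 2010, 10 calendar days later is 31 December 2010.
31 December 2010 (Friday) is already a business day.
With the 21-day extension, 31 December 2010 becomes 21 January 2011.
21 January 2011 (Friday) is already a business day.
Counting 3 further business days from 21 January 2011 reaches 26 January 2011.
Since 26 January 2011 is a Wednesday and not a holiday, the date is unchanged.
The final due date is 26 January 2011.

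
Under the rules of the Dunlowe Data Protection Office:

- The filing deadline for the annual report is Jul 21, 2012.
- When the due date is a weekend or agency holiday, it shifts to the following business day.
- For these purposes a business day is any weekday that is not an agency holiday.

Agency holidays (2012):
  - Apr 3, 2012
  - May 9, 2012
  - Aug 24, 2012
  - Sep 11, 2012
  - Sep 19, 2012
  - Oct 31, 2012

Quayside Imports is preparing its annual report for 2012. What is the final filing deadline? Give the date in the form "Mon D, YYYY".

The stated deadline is Jul 21, 2012.
Jul 21, 2012 falls on a Saturday. Rolling to the next business day gives Jul 23, 2012, a Monday.
Final deadline: Jul 23, 2012.

Jul 23, 2012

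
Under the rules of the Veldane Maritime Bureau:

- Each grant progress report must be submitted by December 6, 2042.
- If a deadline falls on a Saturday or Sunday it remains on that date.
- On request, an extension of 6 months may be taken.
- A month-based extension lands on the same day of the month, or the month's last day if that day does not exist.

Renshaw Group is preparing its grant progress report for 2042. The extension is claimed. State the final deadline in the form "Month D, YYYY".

The stated deadline is December 6, 2042.
December 6, 2042 is a Saturday; no weekend or holiday adjustment applies.
The 6 months extension carries December 6, 2042 to June 6, 2043.
June 6, 2043 is a Saturday; no weekend or holiday adjustment applies.
The final due date is June 6, 2043.

June 6, 2043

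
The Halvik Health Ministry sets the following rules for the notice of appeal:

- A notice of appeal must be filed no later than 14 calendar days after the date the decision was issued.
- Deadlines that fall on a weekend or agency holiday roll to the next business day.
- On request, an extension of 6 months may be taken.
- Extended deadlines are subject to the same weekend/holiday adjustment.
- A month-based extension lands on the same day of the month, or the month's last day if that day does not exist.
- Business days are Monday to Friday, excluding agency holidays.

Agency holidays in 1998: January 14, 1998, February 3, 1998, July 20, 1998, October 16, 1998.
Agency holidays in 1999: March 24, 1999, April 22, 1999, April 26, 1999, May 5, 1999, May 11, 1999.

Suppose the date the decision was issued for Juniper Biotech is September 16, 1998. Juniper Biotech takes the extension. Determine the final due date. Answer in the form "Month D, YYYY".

Trigger date September 16, 1998 + 14 calendar days = September 30, 1998.
September 30, 1998 is a Wednesday and not a listed holiday, so it stands.
Applying the 6 months extension: 6 months after September 30, 1998 is March 30, 1999.
Since March 30, 1999 is a Tuesday and not a holiday, the date is unchanged.
Deadline: March 30, 1999.

March 30, 1999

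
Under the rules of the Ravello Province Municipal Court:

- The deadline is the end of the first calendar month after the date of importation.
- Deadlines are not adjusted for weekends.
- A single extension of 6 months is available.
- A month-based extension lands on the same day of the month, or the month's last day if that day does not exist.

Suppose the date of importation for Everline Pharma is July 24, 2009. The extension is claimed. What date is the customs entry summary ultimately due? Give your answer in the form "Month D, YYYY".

1 month after July 24, 2009 is August 2009; that month ends on August 31, 2009.
August 31, 2009 falls on a Monday. The rules make no weekend/holiday allowance, so it remains August 31, 2009.
The 6 months extension carries August 31, 2009 to February 28, 2010 (day 31 does not exist in February, so the month's last day is used).
February 28, 2010 is a Sunday; no weekend or holiday adjustment applies.
So the filing is due February 28, 2010.

February 28, 2010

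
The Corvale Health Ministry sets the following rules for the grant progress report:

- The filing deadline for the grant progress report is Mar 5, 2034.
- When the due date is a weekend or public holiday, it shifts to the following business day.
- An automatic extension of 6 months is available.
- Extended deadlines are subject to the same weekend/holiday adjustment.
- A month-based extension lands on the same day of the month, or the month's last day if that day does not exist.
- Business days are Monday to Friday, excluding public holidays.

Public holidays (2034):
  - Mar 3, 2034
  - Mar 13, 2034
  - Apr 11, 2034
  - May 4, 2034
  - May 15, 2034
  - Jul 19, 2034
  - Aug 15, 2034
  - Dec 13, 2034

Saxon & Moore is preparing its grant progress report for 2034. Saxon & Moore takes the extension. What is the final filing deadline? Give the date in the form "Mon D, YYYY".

The statutory due date is Mar 5, 2034.
Mar 5, 2034 is a Sunday; the next business day is Mar 6, 2034 (Monday).
The 6 months extension carries Mar 6, 2034 to Sep 6, 2034.
Sep 6, 2034 (Wednesday) is already a business day.
Deadline: Sep 6, 2034.

Sep 6, 2034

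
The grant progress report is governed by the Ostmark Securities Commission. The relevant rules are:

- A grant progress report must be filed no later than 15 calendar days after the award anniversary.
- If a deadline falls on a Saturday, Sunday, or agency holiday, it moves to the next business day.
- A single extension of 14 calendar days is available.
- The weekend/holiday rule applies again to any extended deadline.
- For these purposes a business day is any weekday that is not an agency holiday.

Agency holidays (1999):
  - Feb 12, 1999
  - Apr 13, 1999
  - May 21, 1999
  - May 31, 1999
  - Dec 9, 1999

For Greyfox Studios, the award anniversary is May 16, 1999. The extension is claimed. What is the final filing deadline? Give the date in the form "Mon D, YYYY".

From May 16, 1999, 15 calendar days later is May 31, 1999.
May 31, 1999 is a listed holiday, so it moves to the next business day, Jun 1, 1999 (Tuesday).
Applying the 14-calendar-day extension: Jun 1, 1999 + 14 days = Jun 15, 1999.
Jun 15, 1999 falls on a Tuesday, which is a business day, so no adjustment is needed.
The final due date is Jun 15, 1999.

Jun 15, 1999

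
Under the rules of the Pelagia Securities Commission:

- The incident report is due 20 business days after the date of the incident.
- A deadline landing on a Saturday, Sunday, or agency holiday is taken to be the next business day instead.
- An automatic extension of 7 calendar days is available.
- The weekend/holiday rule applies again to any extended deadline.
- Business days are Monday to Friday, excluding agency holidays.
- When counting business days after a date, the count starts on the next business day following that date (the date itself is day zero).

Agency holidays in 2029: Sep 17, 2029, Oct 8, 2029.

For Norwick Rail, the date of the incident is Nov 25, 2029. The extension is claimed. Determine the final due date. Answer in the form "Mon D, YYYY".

Dec 28, 2029

Starting the day after Nov 25, 2029 and counting 20 business days lands on Dec 21, 2029.
Since Dec 21, 2029 is a Friday and not a holiday, the date is unchanged.
Applying the 7-calendar-day extension: Dec 21, 2029 + 7 days = Dec 28, 2029.
Dec 28, 2029 (Friday) is already a business day.
Deadline: Dec 28, 2029.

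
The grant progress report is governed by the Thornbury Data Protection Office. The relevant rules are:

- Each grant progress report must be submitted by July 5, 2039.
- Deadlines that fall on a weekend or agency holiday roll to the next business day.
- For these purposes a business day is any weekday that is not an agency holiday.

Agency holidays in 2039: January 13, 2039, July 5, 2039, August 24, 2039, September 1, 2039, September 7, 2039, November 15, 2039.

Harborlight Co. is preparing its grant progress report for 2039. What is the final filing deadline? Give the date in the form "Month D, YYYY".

July 6, 2039

Start from the fixed due date, July 5, 2039.
July 5, 2039 is a listed holiday; the next business day is July 6, 2039 (Wednesday).
Deadline: July 6, 2039.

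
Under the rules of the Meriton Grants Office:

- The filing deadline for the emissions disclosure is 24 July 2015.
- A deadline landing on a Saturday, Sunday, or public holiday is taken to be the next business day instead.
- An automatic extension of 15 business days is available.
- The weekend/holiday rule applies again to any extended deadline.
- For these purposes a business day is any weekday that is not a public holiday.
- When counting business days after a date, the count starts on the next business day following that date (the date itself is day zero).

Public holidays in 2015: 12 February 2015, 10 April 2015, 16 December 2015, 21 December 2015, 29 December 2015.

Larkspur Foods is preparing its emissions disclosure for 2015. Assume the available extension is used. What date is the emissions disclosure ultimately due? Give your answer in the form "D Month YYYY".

The stated deadline is 24 July 2015.
24 July 2015 (Friday) is already a business day.
The 15-business-day extension runs from 24 July 2015 to 14 August 2015.
14 August 2015 (Friday) is already a business day.
Deadline: 14 August 2015.

14 August 2015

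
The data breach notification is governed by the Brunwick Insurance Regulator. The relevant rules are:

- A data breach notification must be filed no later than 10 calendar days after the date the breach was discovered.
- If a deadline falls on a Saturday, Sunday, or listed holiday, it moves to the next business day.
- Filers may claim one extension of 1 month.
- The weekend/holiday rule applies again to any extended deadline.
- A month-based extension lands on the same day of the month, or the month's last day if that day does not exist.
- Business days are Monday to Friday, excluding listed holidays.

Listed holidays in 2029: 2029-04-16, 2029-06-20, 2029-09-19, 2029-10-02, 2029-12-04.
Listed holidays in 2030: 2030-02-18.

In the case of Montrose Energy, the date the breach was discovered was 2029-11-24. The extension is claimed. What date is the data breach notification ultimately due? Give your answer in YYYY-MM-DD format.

10 calendar days after 2029-11-24 is 2029-12-04.
Because 2029-12-04 is a listed holiday, the deadline becomes 2029-12-05 (Wednesday).
Add 1 month to 2029-12-05: 2030-01-05.
2030-01-05 is a Saturday; the next business day is 2030-01-07 (Monday).
The final due date is 2030-01-07.

2030-01-07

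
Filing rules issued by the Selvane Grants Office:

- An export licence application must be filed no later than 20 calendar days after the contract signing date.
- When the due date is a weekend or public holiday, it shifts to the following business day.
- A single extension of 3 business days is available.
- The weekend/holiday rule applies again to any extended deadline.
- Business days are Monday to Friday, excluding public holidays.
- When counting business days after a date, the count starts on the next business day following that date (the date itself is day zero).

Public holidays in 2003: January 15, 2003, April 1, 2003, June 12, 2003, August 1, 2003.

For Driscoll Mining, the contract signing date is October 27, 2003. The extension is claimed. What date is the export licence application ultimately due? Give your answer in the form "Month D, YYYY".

November 20, 2003

20 calendar days after October 27, 2003 is November 16, 2003.
November 16, 2003 falls on a Sunday. Rolling to the next business day gives November 17, 2003, a Monday.
Applying the 3-business-day extension: 3 business days after November 17, 2003 is November 20, 2003.
November 20, 2003 (Thursday) is already a business day.
The final due date is November 20, 2003.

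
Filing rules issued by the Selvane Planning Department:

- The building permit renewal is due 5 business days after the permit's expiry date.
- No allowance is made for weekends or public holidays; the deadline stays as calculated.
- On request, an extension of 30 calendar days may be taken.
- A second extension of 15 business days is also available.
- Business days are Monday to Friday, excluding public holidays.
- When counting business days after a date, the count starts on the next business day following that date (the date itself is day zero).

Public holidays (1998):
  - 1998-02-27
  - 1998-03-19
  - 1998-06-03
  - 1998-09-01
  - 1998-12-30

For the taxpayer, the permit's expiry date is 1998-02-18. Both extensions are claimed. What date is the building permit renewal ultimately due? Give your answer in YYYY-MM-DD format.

1998-04-17

5 business days after 1998-02-18, excluding weekends and holidays, is 1998-02-25.
1998-02-25 is a Wednesday; no weekend or holiday adjustment applies.
The 30-calendar-day extension moves the deadline from 1998-02-25 to 1998-03-27.
1998-03-27 is a Friday; no weekend or holiday adjustment applies.
Applying the 15-business-day extension: 15 business days after 1998-03-27 is 1998-04-17.
1998-04-17 is a Friday; no weekend or holiday adjustment applies.
So the filing is due 1998-04-17.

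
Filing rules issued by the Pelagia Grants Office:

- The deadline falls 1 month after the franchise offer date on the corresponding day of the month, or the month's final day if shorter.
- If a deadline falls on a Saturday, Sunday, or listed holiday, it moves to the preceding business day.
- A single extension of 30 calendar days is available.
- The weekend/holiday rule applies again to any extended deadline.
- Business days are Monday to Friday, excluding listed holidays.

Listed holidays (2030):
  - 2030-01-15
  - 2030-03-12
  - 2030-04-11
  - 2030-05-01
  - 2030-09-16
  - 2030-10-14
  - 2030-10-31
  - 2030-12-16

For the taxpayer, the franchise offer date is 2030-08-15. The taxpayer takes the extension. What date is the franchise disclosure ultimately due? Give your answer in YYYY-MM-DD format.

2030-10-11

1 month from 2030-08-15 is 2030-09-15.
2030-09-15 is a Sunday; the preceding business day is 2030-09-13 (Friday).
The 30-calendar-day extension moves the deadline from 2030-09-13 to 2030-10-13.
Because 2030-10-13 is a Sunday, the deadline becomes 2030-10-11 (Friday).
The final due date is 2030-10-11.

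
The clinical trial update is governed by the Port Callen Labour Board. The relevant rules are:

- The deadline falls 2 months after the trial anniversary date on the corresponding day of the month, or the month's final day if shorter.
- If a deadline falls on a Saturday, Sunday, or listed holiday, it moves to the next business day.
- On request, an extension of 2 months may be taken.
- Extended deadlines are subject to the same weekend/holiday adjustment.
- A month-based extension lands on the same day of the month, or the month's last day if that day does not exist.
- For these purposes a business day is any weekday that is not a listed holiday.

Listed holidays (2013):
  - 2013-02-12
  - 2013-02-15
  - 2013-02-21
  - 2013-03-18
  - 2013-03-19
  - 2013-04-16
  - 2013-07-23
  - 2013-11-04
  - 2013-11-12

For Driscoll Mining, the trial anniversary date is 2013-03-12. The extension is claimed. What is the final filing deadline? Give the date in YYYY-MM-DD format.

2 months after 2013-03-12, on the same day of the month, is 2013-05-12.
Because 2013-05-12 is a Sunday, the deadline becomes 2013-05-13 (Monday).
Add 2 months to 2013-05-13: 2013-07-13.
2013-07-13 falls on a Saturday. Rolling to the next business day gives 2013-07-15, a Monday.
Deadline: 2013-07-15.

2013-07-15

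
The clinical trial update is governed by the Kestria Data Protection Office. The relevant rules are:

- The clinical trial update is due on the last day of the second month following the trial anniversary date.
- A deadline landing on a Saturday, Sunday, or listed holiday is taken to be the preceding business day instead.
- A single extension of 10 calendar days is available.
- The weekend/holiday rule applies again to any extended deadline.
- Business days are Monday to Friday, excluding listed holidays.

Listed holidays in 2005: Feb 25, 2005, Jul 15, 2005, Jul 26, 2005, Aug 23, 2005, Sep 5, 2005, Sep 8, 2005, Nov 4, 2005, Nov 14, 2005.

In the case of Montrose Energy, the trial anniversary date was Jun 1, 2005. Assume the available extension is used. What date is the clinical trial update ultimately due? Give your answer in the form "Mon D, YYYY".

Sep 9, 2005

The second month after Jun 1, 2005 is August 2005, whose last day is Aug 31, 2005.
Aug 31, 2005 falls on a Wednesday, which is a business day, so no adjustment is needed.
Add the 10 calendar-day extension to Aug 31, 2005: Sep 10, 2005.
Sep 10, 2005 is a Saturday, so it moves to the preceding business day, Sep 9, 2005 (Friday).
The final due date is Sep 9, 2005.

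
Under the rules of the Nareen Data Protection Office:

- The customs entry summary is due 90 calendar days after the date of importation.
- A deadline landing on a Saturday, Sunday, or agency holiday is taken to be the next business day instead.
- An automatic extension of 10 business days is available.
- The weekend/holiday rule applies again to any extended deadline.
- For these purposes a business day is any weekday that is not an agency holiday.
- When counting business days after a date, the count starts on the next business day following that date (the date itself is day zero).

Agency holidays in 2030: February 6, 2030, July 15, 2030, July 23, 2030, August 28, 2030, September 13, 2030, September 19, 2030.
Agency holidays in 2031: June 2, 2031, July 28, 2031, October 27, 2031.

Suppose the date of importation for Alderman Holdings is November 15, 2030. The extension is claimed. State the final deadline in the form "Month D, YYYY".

Trigger date November 15, 2030 + 90 calendar days = February 13, 2031.
February 13, 2031 (Thursday) is already a business day.
Counting 10 further business days from February 13, 2031 reaches February 27, 2031.
Since February 27, 2031 is a Thursday and not a holiday, the date is unchanged.
Final deadline: February 27, 2031.

February 27, 2031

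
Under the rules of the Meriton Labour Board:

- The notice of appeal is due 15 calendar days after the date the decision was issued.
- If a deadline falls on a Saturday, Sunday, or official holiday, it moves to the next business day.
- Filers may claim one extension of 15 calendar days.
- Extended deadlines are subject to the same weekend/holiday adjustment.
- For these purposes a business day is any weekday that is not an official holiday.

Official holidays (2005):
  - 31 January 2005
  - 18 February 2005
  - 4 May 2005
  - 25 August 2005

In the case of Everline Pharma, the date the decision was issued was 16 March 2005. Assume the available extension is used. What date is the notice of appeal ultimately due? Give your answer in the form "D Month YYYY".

15 April 2005

From 16 March 2005, 15 calendar days later is 31 March 2005.
Since 31 March 2005 is a Thursday and not a holiday, the date is unchanged.
Applying the 15-calendar-day extension: 31 March 2005 + 15 days = 15 April 2005.
15 April 2005 (Friday) is already a business day.
Deadline: 15 April 2005.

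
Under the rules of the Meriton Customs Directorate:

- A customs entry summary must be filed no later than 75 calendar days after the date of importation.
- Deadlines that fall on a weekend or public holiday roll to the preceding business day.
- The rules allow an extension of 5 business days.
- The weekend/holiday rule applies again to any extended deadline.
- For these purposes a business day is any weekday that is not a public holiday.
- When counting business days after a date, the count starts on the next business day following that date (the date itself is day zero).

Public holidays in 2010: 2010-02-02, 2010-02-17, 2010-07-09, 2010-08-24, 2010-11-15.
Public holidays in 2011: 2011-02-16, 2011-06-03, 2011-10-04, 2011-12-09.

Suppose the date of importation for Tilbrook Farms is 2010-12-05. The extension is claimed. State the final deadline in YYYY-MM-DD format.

2011-02-25

75 calendar days after 2010-12-05 is 2011-02-18.
2011-02-18 falls on a Friday, which is a business day, so no adjustment is needed.
The 5-business-day extension runs from 2011-02-18 to 2011-02-25.
2011-02-25 falls on a Friday, which is a business day, so no adjustment is needed.
Deadline: 2011-02-25.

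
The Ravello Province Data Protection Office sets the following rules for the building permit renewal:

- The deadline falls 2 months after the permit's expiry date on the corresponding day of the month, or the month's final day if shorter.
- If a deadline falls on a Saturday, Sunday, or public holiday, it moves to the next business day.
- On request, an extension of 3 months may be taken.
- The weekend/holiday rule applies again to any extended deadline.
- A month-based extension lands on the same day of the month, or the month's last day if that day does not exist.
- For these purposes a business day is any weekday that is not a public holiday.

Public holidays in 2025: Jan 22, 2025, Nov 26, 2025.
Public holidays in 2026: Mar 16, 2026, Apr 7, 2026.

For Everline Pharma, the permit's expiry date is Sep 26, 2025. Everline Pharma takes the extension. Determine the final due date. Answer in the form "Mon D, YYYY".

Moving 2 months forward from Sep 26, 2025 on the corresponding day gives Nov 26, 2025.
Nov 26, 2025 is a listed holiday, so it moves to the next business day, Nov 27, 2025 (Thursday).
Applying the 3 months extension: 3 months after Nov 27, 2025 is Feb 27, 2026.
Since Feb 27, 2026 is a Friday and not a holiday, the date is unchanged.
Final deadline: Feb 27, 2026.

Feb 27, 2026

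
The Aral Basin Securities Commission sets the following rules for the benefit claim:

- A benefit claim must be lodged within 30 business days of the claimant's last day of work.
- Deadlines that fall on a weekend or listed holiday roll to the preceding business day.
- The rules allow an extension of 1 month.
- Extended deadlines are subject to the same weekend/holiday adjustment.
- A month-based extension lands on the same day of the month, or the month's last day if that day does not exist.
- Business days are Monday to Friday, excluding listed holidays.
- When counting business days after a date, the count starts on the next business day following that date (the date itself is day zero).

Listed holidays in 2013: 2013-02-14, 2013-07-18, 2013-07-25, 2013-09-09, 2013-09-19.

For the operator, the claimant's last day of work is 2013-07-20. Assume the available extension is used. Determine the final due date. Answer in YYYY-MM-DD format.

2013-10-02

30 business days after 2013-07-20, excluding weekends and holidays, is 2013-09-02.
2013-09-02 (Monday) is already a business day.
Add 1 month to 2013-09-02: 2013-10-02.
2013-10-02 (Wednesday) is already a business day.
The final due date is 2013-10-02.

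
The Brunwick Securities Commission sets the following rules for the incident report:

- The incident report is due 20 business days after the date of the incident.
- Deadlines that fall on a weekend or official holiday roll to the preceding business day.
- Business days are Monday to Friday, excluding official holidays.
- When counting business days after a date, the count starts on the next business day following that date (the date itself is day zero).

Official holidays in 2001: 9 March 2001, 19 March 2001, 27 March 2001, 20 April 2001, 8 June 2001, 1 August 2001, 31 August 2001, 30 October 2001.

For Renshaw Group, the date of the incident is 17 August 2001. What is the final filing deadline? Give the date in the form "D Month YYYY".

17 September 2001

Counting 20 business days after 17 August 2001 (skipping weekends and listed holidays) reaches 17 September 2001.
Since 17 September 2001 is a Monday and not a holiday, the date is unchanged.
Deadline: 17 September 2001.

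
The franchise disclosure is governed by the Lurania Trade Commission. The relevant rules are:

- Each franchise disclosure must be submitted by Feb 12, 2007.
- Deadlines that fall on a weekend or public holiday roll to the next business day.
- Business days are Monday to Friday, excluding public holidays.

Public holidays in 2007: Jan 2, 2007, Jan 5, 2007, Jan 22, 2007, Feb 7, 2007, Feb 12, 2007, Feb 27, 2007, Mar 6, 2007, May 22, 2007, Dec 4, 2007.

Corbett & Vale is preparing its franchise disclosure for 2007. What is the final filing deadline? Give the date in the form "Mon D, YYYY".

Feb 13, 2007

Start from the fixed due date, Feb 12, 2007.
Feb 12, 2007 falls on a listed holiday. Rolling to the next business day gives Feb 13, 2007, a Tuesday.
The final due date is Feb 13, 2007.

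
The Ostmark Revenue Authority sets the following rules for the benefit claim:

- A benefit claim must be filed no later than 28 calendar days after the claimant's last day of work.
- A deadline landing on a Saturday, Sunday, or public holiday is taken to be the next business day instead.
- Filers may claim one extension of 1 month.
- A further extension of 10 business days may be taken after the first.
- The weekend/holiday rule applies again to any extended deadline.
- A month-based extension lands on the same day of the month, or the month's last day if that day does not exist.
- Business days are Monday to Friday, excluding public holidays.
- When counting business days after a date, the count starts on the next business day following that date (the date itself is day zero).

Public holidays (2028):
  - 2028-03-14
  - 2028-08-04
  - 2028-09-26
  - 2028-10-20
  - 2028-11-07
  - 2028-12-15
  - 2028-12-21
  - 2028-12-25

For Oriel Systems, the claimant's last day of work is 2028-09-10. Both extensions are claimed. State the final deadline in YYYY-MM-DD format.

2028-11-23

Adding 28 calendar days to 2028-09-10 gives 2028-10-08.
2028-10-08 falls on a Sunday. Rolling to the next business day gives 2028-10-09, a Monday.
The 1 month extension carries 2028-10-09 to 2028-11-09.
2028-11-09 (Thursday) is already a business day.
Counting 10 further business days from 2028-11-09 reaches 2028-11-23.
2028-11-23 (Thursday) is already a business day.
The final due date is 2028-11-23.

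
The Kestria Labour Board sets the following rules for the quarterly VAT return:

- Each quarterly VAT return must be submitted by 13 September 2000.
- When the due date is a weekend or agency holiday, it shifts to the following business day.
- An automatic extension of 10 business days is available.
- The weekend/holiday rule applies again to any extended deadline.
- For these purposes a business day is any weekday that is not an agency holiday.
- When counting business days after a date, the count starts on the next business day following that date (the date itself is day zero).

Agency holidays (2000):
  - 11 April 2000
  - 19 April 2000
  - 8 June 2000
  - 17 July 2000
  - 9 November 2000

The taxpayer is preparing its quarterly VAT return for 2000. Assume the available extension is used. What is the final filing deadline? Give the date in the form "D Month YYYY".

27 September 2000

The statutory due date is 13 September 2000.
Since 13 September 2000 is a Wednesday and not a holiday, the date is unchanged.
Counting 10 further business days from 13 September 2000 reaches 27 September 2000.
Since 27 September 2000 is a Wednesday and not a holiday, the date is unchanged.
So the filing is due 27 September 2000.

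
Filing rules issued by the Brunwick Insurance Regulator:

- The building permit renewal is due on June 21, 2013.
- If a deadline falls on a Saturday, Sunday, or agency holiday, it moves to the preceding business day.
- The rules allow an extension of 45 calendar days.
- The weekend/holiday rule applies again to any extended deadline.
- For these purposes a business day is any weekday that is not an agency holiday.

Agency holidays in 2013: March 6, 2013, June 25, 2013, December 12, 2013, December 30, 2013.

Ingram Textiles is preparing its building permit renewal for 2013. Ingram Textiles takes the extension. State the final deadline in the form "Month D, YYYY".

The stated deadline is June 21, 2013.
June 21, 2013 falls on a Friday, which is a business day, so no adjustment is needed.
Add the 45 calendar-day extension to June 21, 2013: August 5, 2013.
Since August 5, 2013 is a Monday and not a holiday, the date is unchanged.
Final deadline: August 5, 2013.

August 5, 2013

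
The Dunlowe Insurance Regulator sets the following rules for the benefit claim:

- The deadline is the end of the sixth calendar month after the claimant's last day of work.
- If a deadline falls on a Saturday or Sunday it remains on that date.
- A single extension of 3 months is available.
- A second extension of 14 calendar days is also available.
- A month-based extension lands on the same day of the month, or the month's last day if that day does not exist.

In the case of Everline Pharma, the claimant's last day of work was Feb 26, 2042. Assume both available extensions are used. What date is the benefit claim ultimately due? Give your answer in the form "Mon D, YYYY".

Dec 14, 2042

6 months after Feb 26, 2042 falls in August 2042; the last day of that month is Aug 31, 2042.
No adjustment is made for weekends or holidays, so Aug 31, 2042 stands.
Applying the 3 months extension: 3 months after Aug 31, 2042 is Nov 30, 2042 (day 31 does not exist in November, so the month's last day is used).
Nov 30, 2042 falls on a Sunday. The rules make no weekend/holiday allowance, so it remains Nov 30, 2042.
The 14-calendar-day extension moves the deadline from Nov 30, 2042 to Dec 14, 2042.
Dec 14, 2042 is a Sunday; no weekend or holiday adjustment applies.
Final deadline: Dec 14, 2042.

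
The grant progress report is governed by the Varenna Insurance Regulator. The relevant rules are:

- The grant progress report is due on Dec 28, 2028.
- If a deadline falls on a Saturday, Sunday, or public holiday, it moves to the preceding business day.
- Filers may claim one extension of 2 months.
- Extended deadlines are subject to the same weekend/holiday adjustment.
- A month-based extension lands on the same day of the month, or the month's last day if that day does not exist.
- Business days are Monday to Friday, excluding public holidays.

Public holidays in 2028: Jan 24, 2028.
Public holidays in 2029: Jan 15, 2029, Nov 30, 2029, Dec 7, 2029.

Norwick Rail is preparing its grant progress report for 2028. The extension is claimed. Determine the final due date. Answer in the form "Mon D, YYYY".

Feb 28, 2029

The statutory due date is Dec 28, 2028.
Dec 28, 2028 falls on a Thursday, which is a business day, so no adjustment is needed.
Applying the 2 months extension: 2 months after Dec 28, 2028 is Feb 28, 2029.
Feb 28, 2029 falls on a Wednesday, which is a business day, so no adjustment is needed.
Final deadline: Feb 28, 2029.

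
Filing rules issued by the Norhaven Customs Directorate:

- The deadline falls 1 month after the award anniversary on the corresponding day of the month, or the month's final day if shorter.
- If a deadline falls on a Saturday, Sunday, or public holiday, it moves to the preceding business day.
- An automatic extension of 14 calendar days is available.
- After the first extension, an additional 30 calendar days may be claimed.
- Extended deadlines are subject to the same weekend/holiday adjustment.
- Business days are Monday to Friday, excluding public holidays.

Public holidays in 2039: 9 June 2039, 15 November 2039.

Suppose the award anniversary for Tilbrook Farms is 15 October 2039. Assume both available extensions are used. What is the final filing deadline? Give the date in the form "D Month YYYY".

28 December 2039

Moving 1 month forward from 15 October 2039 on the corresponding day gives 15 November 2039.
15 November 2039 falls on a listed holiday. Rolling to the preceding business day gives 14 November 2039, a Monday.
The 14-calendar-day extension moves the deadline from 14 November 2039 to 28 November 2039.
28 November 2039 falls on a Monday, which is a business day, so no adjustment is needed.
The 30-calendar-day extension moves the deadline from 28 November 2039 to 28 December 2039.
28 December 2039 (Wednesday) is already a business day.
Final deadline: 28 December 2039.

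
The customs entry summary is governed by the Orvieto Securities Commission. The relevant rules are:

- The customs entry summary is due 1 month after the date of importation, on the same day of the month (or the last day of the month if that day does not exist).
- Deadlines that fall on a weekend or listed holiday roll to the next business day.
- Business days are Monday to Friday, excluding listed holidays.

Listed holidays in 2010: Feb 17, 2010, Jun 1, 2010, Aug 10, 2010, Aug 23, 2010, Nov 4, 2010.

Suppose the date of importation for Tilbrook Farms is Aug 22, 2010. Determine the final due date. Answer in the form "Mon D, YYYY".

1 month after Aug 22, 2010, on the same day of the month, is Sep 22, 2010.
Sep 22, 2010 is a Wednesday and not a listed holiday, so it stands.
So the filing is due Sep 22, 2010.

Sep 22, 2010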